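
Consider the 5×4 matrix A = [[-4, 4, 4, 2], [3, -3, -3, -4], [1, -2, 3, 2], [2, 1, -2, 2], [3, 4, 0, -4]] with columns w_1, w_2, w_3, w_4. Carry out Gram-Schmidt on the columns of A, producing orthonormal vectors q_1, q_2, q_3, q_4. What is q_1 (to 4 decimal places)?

q_1 = (-0.6405, 0.4804, 0.1601, 0.3203, 0.4804)

q_1 = w_1/‖w_1‖ = (-4, 3, 1, 2, 3)/6.2450 = (-0.6405, 0.4804, 0.1601, 0.3203, 0.4804).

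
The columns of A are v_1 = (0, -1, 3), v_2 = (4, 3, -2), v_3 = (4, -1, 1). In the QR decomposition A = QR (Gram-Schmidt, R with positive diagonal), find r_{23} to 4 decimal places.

r_{23} = 3.1936

v_1 = (0, -1, 3); ‖v_1‖ = 3.1623, so q_1 = (0.0000, -0.3162, 0.9487).
q_1·v_2 = 0.0000·4 + (-0.3162)·3 + 0.9487·(-2) = -2.8460.
u_2 = v_2 + 2.8460·q_1 = (4.0000, 2.1000, 0.7000).
‖u_2‖ = 4.5717, so q_2 = (0.8750, 0.4594, 0.1531).
r_{23} = q_2·v_3 = 3.1936.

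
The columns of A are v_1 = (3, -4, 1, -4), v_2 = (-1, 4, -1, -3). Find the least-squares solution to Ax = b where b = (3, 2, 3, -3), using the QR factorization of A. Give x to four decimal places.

v_1 = (3, -4, 1, -4); ‖v_1‖ = 6.4807, so e_1 = (0.4629, -0.6172, 0.1543, -0.6172).
e_1·v_2 = 0.4629·(-1) + (-0.6172)·4 + 0.1543·(-1) + (-0.6172)·(-3) = -1.2344.
u_2 = v_2 + 1.2344·e_1 = (-0.4286, 3.2381, -0.8095, -3.7619).
‖u_2‖ = 5.0474, so e_2 = (-0.0849, 0.6415, -0.1604, -0.7453).
Qᵀb = (2.4689, 2.7831).
Back-substitute: x_2 = 2.7831/5.0474 = 0.5514.
x_1 = (2.4689 + 1.2344·0.5514)/6.4807 = 0.4860.

x = (0.4860, 0.5514)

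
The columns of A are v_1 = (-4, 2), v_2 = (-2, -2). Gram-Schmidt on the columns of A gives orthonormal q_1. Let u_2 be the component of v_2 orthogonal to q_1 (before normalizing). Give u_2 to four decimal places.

q_1 = v_1/‖v_1‖ = (-4, 2)/4.4721 = (-0.8944, 0.4472).
r_{12} = q_1·v_2 = 0.8944.
u_2 = v_2 − 0.8944·q_1 = (-1.2000, -2.4000).

u_2 = (-1.2000, -2.4000)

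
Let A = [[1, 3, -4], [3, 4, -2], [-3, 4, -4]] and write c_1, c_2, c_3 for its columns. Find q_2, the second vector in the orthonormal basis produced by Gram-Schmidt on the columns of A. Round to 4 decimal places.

q_2 = (0.4464, 0.5539, 0.7027)

q_1 = c_1/‖c_1‖ = (1, 3, -3)/4.3589 = (0.2294, 0.6882, -0.6882).
r_{12} = q_1·c_2 = 0.6882.
u_2 = c_2 − 0.6882·q_1 = (2.8421, 3.5263, 4.4737).
‖u_2‖ = 6.3660, so q_2 = (0.4464, 0.5539, 0.7027).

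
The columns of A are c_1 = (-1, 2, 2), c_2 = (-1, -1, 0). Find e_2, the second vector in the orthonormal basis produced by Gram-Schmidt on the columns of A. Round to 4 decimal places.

c_1 = (-1, 2, 2); ‖c_1‖ = 3.0000, so e_1 = (-0.3333, 0.6667, 0.6667).
e_1·c_2 = (-0.3333)·(-1) + 0.6667·(-1) + 0.6667·0 = -0.3333.
u_2 = c_2 + 0.3333·e_1 = (-1.1111, -0.7778, 0.2222).
‖u_2‖ = 1.3744, so e_2 = (-0.8085, -0.5659, 0.1617).

e_2 = (-0.8085, -0.5659, 0.1617)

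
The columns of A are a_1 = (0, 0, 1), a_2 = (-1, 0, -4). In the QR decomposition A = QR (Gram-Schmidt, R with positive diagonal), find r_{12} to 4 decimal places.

a_1 = (0, 0, 1); ‖a_1‖ = 1.0000, so q_1 = (0.0000, 0.0000, 1.0000).
r_{12} = q_1·a_2 = -4.0000.

r_{12} = -4.0000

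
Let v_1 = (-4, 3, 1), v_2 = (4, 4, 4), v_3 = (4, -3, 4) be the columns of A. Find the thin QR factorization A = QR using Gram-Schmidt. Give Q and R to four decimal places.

v_1 = (-4, 3, 1); ‖v_1‖ = 5.0990, so q_1 = (-0.7845, 0.5883, 0.1961).
q_1·v_2 = (-0.7845)·4 + 0.5883·4 + 0.1961·4 = 0.0000.
u_2 = v_2 + 0.0000·q_1 = (4.0000, 4.0000, 4.0000).
‖u_2‖ = 6.9282, so q_2 = (0.5774, 0.5774, 0.5774).
q_1·v_3 = (-0.7845)·4 + 0.5883·(-3) + 0.1961·4 = -4.1184; q_2·v_3 = 0.5774·4 + 0.5774·(-3) + 0.5774·4 = 2.8868.
u_3 = v_3 + 4.1184·q_1 − 2.8868·q_2 = (-0.8974, -2.2436, 3.1410).
‖u_3‖ = 3.9630, so q_3 = (-0.2265, -0.5661, 0.7926).

Q = [[-0.7845, 0.5774, -0.2265], [0.5883, 0.5774, -0.5661], [0.1961, 0.5774, 0.7926]], R = [[5.0990, 0.0000, -4.1184], [0.0000, 6.9282, 2.8868], [0.0000, 0.0000, 3.9630]]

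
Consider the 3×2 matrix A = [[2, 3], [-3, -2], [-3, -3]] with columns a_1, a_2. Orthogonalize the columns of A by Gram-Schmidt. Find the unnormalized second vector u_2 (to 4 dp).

u_2 = (1.0909, 0.8636, -0.1364)

a_1 = (2, -3, -3); ‖a_1‖ = 4.6904, so q_1 = (0.4264, -0.6396, -0.6396).
q_1·a_2 = 0.4264·3 + (-0.6396)·(-2) + (-0.6396)·(-3) = 4.4772.
u_2 = a_2 − 4.4772·q_1 = (1.0909, 0.8636, -0.1364).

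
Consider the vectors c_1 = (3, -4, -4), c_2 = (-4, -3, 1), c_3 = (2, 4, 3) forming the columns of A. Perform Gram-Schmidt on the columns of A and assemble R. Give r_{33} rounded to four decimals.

c_1 = (3, -4, -4); ‖c_1‖ = 6.4031, so e_1 = (0.4685, -0.6247, -0.6247).
e_1·c_2 = 0.4685·(-4) + (-0.6247)·(-3) + (-0.6247)·1 = -0.6247.
u_2 = c_2 + 0.6247·e_1 = (-3.7073, -3.3902, 0.6098).
‖u_2‖ = 5.0606, so e_2 = (-0.7326, -0.6699, 0.1205).
e_1·c_3 = 0.4685·2 + (-0.6247)·4 + (-0.6247)·3 = -3.4358; e_2·c_3 = (-0.7326)·2 + (-0.6699)·4 + 0.1205·3 = -3.7834.
u_3 = c_3 + 3.4358·e_1 + 3.7834·e_2 = (0.8381, -0.6810, 1.3095).
r_{33} = ‖u_3‖ = 1.6973.

r_{33} = 1.6973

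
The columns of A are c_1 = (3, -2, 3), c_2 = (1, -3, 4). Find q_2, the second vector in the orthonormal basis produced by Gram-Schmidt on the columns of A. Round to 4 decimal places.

q_2 = (-0.7637, -0.4471, 0.4657)

q_1 = c_1/‖c_1‖ = (3, -2, 3)/4.6904 = (0.6396, -0.4264, 0.6396).
r_{12} = q_1·c_2 = 4.4772.
u_2 = c_2 − 4.4772·q_1 = (-1.8636, -1.0909, 1.1364).
‖u_2‖ = 2.4402, so q_2 = (-0.7637, -0.4471, 0.4657).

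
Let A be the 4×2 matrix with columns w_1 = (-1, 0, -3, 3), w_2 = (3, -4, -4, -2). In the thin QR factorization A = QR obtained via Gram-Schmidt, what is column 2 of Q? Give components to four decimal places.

q_2 = (0.4732, -0.5994, -0.5285, -0.3707)

w_1 = (-1, 0, -3, 3); ‖w_1‖ = 4.3589, so q_1 = (-0.2294, 0.0000, -0.6882, 0.6882).
q_1·w_2 = (-0.2294)·3 + 0.0000·(-4) + (-0.6882)·(-4) + 0.6882·(-2) = 0.6882.
u_2 = w_2 − 0.6882·q_1 = (3.1579, -4.0000, -3.5263, -2.4737).
‖u_2‖ = 6.6728, so q_2 = (0.4732, -0.5994, -0.5285, -0.3707).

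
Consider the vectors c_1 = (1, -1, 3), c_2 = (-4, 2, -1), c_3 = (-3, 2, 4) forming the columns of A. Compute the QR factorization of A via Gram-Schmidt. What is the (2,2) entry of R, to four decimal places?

r_{22} = 3.6927

c_1 = (1, -1, 3); ‖c_1‖ = 3.3166, so q_1 = (0.3015, -0.3015, 0.9045).
q_1·c_2 = 0.3015·(-4) + (-0.3015)·2 + 0.9045·(-1) = -2.7136.
u_2 = c_2 + 2.7136·q_1 = (-3.1818, 1.1818, 1.4545).
r_{22} = ‖u_2‖ = 3.6927.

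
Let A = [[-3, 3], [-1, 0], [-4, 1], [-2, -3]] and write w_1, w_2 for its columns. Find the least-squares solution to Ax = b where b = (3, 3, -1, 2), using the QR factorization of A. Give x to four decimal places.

w_1 = (-3, -1, -4, -2); ‖w_1‖ = 5.4772, so e_1 = (-0.5477, -0.1826, -0.7303, -0.3651).
e_1·w_2 = (-0.5477)·3 + (-0.1826)·0 + (-0.7303)·1 + (-0.3651)·(-3) = -1.2780.
u_2 = w_2 + 1.2780·e_1 = (2.3000, -0.2333, 0.0667, -3.4667).
‖u_2‖ = 4.1673, so e_2 = (0.5519, -0.0560, 0.0160, -0.8319).
Qᵀb = (-2.1909, -0.1920).
Back-substitute: x_2 = -0.1920/4.1673 = -0.0461.
x_1 = (-2.1909 + 1.2780·(-0.0461))/5.4772 = -0.4107.

x = (-0.4107, -0.0461)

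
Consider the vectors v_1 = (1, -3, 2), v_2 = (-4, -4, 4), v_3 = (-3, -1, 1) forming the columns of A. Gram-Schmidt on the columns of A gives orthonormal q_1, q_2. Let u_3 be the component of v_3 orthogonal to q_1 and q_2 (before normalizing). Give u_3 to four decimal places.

u_3 = (-0.0769, -0.2308, -0.3077)

q_1 = v_1/‖v_1‖ = (1, -3, 2)/3.7417 = (0.2673, -0.8018, 0.5345).
r_{12} = q_1·v_2 = 4.2762.
u_2 = v_2 − 4.2762·q_1 = (-5.1429, -0.5714, 1.7143).
‖u_2‖ = 5.4511, so q_2 = (-0.9435, -0.1048, 0.3145).
r_{13} = q_1·v_3 = 0.5345; r_{23} = q_2·v_3 = 3.2497.
u_3 = v_3 − 0.5345·q_1 − 3.2497·q_2 = (-0.0769, -0.2308, -0.3077).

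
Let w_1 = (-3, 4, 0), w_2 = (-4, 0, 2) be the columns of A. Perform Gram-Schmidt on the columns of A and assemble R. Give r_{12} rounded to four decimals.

r_{12} = 2.4000

q_1 = w_1/‖w_1‖ = (-3, 4, 0)/5.0000 = (-0.6000, 0.8000, 0.0000).
r_{12} = q_1·w_2 = 2.4000.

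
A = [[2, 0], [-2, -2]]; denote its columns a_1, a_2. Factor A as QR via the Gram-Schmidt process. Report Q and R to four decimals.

Q = [[0.7071, -0.7071], [-0.7071, -0.7071]], R = [[2.8284, 1.4142], [0.0000, 1.4142]]

a_1 = (2, -2); ‖a_1‖ = 2.8284, so q_1 = (0.7071, -0.7071).
q_1·a_2 = 0.7071·0 + (-0.7071)·(-2) = 1.4142.
u_2 = a_2 − 1.4142·q_1 = (-1.0000, -1.0000).
‖u_2‖ = 1.4142, so q_2 = (-0.7071, -0.7071).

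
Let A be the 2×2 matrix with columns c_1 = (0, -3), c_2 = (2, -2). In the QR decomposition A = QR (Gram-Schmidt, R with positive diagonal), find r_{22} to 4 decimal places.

e_1 = c_1/‖c_1‖ = (0, -3)/3.0000 = (0.0000, -1.0000).
r_{12} = e_1·c_2 = 2.0000.
u_2 = c_2 − 2.0000·e_1 = (2.0000, 0.0000).
r_{22} = ‖u_2‖ = 2.0000.

r_{22} = 2.0000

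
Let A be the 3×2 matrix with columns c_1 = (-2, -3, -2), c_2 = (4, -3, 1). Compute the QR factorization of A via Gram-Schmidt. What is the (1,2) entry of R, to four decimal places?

r_{12} = -0.2425

c_1 = (-2, -3, -2); ‖c_1‖ = 4.1231, so q_1 = (-0.4851, -0.7276, -0.4851).
r_{12} = q_1·c_2 = -0.2425.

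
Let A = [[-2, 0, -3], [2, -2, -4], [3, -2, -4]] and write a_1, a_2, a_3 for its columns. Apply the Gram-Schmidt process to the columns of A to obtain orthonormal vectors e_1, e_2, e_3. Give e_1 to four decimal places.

e_1 = (-0.4851, 0.4851, 0.7276)

e_1 = a_1/‖a_1‖ = (-2, 2, 3)/4.1231 = (-0.4851, 0.4851, 0.7276).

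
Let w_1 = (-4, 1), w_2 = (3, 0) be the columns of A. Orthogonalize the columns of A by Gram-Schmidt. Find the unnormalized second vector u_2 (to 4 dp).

u_2 = (0.1765, 0.7059)

w_1 = (-4, 1); ‖w_1‖ = 4.1231, so q_1 = (-0.9701, 0.2425).
q_1·w_2 = (-0.9701)·3 + 0.2425·0 = -2.9104.
u_2 = w_2 + 2.9104·q_1 = (0.1765, 0.7059).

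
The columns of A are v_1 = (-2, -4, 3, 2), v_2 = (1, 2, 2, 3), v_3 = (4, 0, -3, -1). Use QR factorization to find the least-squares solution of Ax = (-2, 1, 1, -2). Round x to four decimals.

v_1 = (-2, -4, 3, 2); ‖v_1‖ = 5.7446, so q_1 = (-0.3482, -0.6963, 0.5222, 0.3482).
q_1·v_2 = (-0.3482)·1 + (-0.6963)·2 + 0.5222·2 + 0.3482·3 = 0.3482.
u_2 = v_2 − 0.3482·q_1 = (1.1212, 2.2424, 1.8182, 2.8788).
‖u_2‖ = 4.2283, so q_2 = (0.2652, 0.5303, 0.4300, 0.6808).
q_1·v_3 = (-0.3482)·4 + (-0.6963)·0 + 0.5222·(-3) + 0.3482·(-1) = -3.3075; q_2·v_3 = 0.2652·4 + 0.5303·0 + 0.4300·(-3) + 0.6808·(-1) = -0.9102.
u_3 = v_3 + 3.3075·q_1 + 0.9102·q_2 = (3.0898, -1.8203, -0.8814, 0.7712).
‖u_3‖ = 3.7726, so q_3 = (0.8190, -0.4825, -0.2336, 0.2044).
Qᵀb = (-0.1741, -0.9317, -2.7630).
Back-substitute: x_3 = -2.7630/3.7726 = -0.7324.
x_2 = (-0.9317 + 0.9102·(-0.7324))/4.2283 = -0.3780.
x_1 = (-0.1741 − 0.3482·(-0.3780) + 3.3075·(-0.7324))/5.7446 = -0.4291.

x = (-0.4291, -0.3780, -0.7324)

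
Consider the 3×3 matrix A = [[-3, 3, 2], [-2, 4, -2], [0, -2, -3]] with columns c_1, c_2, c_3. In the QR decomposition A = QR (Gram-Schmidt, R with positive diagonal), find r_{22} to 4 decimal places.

r_{22} = 2.6018

c_1 = (-3, -2, 0); ‖c_1‖ = 3.6056, so e_1 = (-0.8321, -0.5547, 0.0000).
e_1·c_2 = (-0.8321)·3 + (-0.5547)·4 + 0.0000·(-2) = -4.7150.
u_2 = c_2 + 4.7150·e_1 = (-0.9231, 1.3846, -2.0000).
r_{22} = ‖u_2‖ = 2.6018.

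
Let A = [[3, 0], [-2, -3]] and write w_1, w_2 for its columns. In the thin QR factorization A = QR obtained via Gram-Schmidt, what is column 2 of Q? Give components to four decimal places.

q_2 = (-0.5547, -0.8321)

w_1 = (3, -2); ‖w_1‖ = 3.6056, so q_1 = (0.8321, -0.5547).
q_1·w_2 = 0.8321·0 + (-0.5547)·(-3) = 1.6641.
u_2 = w_2 − 1.6641·q_1 = (-1.3846, -2.0769).
‖u_2‖ = 2.4962, so q_2 = (-0.5547, -0.8321).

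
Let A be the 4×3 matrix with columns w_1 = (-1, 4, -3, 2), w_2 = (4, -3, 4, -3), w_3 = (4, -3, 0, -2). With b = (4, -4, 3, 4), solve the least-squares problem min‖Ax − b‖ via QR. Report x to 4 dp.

w_1 = (-1, 4, -3, 2); ‖w_1‖ = 5.4772, so e_1 = (-0.1826, 0.7303, -0.5477, 0.3651).
e_1·w_2 = (-0.1826)·4 + 0.7303·(-3) + (-0.5477)·4 + 0.3651·(-3) = -6.2075.
u_2 = w_2 + 6.2075·e_1 = (2.8667, 1.5333, 0.6000, -0.7333).
‖u_2‖ = 3.3862, so e_2 = (0.8466, 0.4528, 0.1772, -0.2166).
e_1·w_3 = (-0.1826)·4 + 0.7303·(-3) + (-0.5477)·0 + 0.3651·(-2) = -3.6515; e_2·w_3 = 0.8466·4 + 0.4528·(-3) + 0.1772·0 + (-0.2166)·(-2) = 2.4609.
u_3 = w_3 + 3.6515·e_1 − 2.4609·e_2 = (1.2500, -1.4477, -2.4360, -0.1337).
‖u_3‖ = 3.1001, so e_3 = (0.4032, -0.4670, -0.7858, -0.0431).
Qᵀb = (-3.8341, 1.2403, 0.9508).
Back-substitute: x_3 = 0.9508/3.1001 = 0.3067.
x_2 = (1.2403 − 2.4609·0.3067)/3.3862 = 0.1434.
x_1 = (-3.8341 + 6.2075·0.1434 + 3.6515·0.3067)/5.4772 = -0.3330.

x = (-0.3330, 0.1434, 0.3067)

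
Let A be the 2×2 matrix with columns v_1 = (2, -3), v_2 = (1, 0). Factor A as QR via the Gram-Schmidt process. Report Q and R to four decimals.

Q = [[0.5547, 0.8321], [-0.8321, 0.5547]], R = [[3.6056, 0.5547], [0.0000, 0.8321]]

v_1 = (2, -3); ‖v_1‖ = 3.6056, so q_1 = (0.5547, -0.8321).
q_1·v_2 = 0.5547·1 + (-0.8321)·0 = 0.5547.
u_2 = v_2 − 0.5547·q_1 = (0.6923, 0.4615).
‖u_2‖ = 0.8321, so q_2 = (0.8321, 0.5547).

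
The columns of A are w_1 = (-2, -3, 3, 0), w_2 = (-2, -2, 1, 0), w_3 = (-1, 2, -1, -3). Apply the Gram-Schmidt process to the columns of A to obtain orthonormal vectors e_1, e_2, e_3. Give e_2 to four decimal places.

e_2 = (-0.7126, -0.1980, -0.6730, 0.0000)

w_1 = (-2, -3, 3, 0); ‖w_1‖ = 4.6904, so e_1 = (-0.4264, -0.6396, 0.6396, 0.0000).
e_1·w_2 = (-0.4264)·(-2) + (-0.6396)·(-2) + 0.6396·1 + 0.0000·0 = 2.7716.
u_2 = w_2 − 2.7716·e_1 = (-0.8182, -0.2273, -0.7727, 0.0000).
‖u_2‖ = 1.1481, so e_2 = (-0.7126, -0.1980, -0.6730, 0.0000).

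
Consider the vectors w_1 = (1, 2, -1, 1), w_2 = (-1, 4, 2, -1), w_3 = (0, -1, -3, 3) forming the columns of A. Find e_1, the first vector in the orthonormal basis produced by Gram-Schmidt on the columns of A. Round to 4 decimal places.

w_1 = (1, 2, -1, 1); ‖w_1‖ = 2.6458, so e_1 = (0.3780, 0.7559, -0.3780, 0.3780).

e_1 = (0.3780, 0.7559, -0.3780, 0.3780)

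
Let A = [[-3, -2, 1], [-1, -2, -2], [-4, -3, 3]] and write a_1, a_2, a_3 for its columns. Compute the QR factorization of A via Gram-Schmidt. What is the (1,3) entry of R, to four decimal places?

a_1 = (-3, -1, -4); ‖a_1‖ = 5.0990, so q_1 = (-0.5883, -0.1961, -0.7845).
r_{13} = q_1·a_3 = -2.5495.

r_{13} = -2.5495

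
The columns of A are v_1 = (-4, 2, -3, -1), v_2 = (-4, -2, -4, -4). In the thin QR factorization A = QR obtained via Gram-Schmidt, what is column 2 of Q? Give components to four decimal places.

v_1 = (-4, 2, -3, -1); ‖v_1‖ = 5.4772, so e_1 = (-0.7303, 0.3651, -0.5477, -0.1826).
e_1·v_2 = (-0.7303)·(-4) + 0.3651·(-2) + (-0.5477)·(-4) + (-0.1826)·(-4) = 5.1121.
u_2 = v_2 − 5.1121·e_1 = (-0.2667, -3.8667, -1.2000, -3.0667).
‖u_2‖ = 5.0859, so e_2 = (-0.0524, -0.7603, -0.2359, -0.6030).

e_2 = (-0.0524, -0.7603, -0.2359, -0.6030)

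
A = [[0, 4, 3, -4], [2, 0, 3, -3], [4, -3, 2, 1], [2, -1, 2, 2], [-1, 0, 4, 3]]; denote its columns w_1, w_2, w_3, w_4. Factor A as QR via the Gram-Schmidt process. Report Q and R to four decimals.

w_1 = (0, 2, 4, 2, -1); ‖w_1‖ = 5.0000, so q_1 = (0.0000, 0.4000, 0.8000, 0.4000, -0.2000).
q_1·w_2 = 0.0000·4 + 0.4000·0 + 0.8000·(-3) + 0.4000·(-1) + (-0.2000)·0 = -2.8000.
u_2 = w_2 + 2.8000·q_1 = (4.0000, 1.1200, -0.7600, 0.1200, -0.5600).
‖u_2‖ = 4.2615, so q_2 = (0.9386, 0.2628, -0.1783, 0.0282, -0.1314).
q_1·w_3 = 0.0000·3 + 0.4000·3 + 0.8000·2 + 0.4000·2 + (-0.2000)·4 = 2.8000; q_2·w_3 = 0.9386·3 + 0.2628·3 + (-0.1783)·2 + 0.0282·2 + (-0.1314)·4 = 2.7784.
u_3 = w_3 − 2.8000·q_1 − 2.7784·q_2 = (0.3921, 1.1498, 0.2555, 0.8018, 4.9251).
‖u_3‖ = 5.1420, so q_3 = (0.0762, 0.2236, 0.0497, 0.1559, 0.9578).
q_1·w_4 = 0.0000·(-4) + 0.4000·(-3) + 0.8000·1 + 0.4000·2 + (-0.2000)·3 = -0.2000; q_2·w_4 = 0.9386·(-4) + 0.2628·(-3) + (-0.1783)·1 + 0.0282·2 + (-0.1314)·3 = -5.0593; q_3·w_4 = 0.0762·(-4) + 0.2236·(-3) + 0.0497·1 + 0.1559·2 + 0.9578·3 = 2.2592.
u_4 = w_4 + 0.2000·q_1 + 5.0593·q_2 − 2.2592·q_3 = (0.5766, -2.0955, 0.1455, 1.8702, 0.1313).
‖u_4‖ = 2.8739, so q_4 = (0.2006, -0.7291, 0.0506, 0.6507, 0.0457).

Q = [[0.0000, 0.9386, 0.0762, 0.2006], [0.4000, 0.2628, 0.2236, -0.7291], [0.8000, -0.1783, 0.0497, 0.0506], [0.4000, 0.0282, 0.1559, 0.6507], [-0.2000, -0.1314, 0.9578, 0.0457]], R = [[5.0000, -2.8000, 2.8000, -0.2000], [0.0000, 4.2615, 2.7784, -5.0593], [0.0000, 0.0000, 5.1420, 2.2592], [0.0000, 0.0000, 0.0000, 2.8739]]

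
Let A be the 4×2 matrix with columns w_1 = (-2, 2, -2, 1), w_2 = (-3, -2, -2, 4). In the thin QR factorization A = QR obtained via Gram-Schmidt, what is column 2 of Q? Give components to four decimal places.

e_1 = w_1/‖w_1‖ = (-2, 2, -2, 1)/3.6056 = (-0.5547, 0.5547, -0.5547, 0.2774).
r_{12} = e_1·w_2 = 2.7735.
u_2 = w_2 − 2.7735·e_1 = (-1.4615, -3.5385, -0.4615, 3.2308).
‖u_2‖ = 5.0307, so e_2 = (-0.2905, -0.7034, -0.0917, 0.6422).

e_2 = (-0.2905, -0.7034, -0.0917, 0.6422)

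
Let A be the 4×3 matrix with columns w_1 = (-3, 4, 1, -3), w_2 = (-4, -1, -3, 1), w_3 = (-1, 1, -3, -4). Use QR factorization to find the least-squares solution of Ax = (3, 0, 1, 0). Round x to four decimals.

x = (-0.2346, -0.5630, 0.0836)

w_1 = (-3, 4, 1, -3); ‖w_1‖ = 5.9161, so e_1 = (-0.5071, 0.6761, 0.1690, -0.5071).
e_1·w_2 = (-0.5071)·(-4) + 0.6761·(-1) + 0.1690·(-3) + (-0.5071)·1 = 0.3381.
u_2 = w_2 − 0.3381·e_1 = (-3.8286, -1.2286, -3.0571, 1.1714).
‖u_2‖ = 5.1851, so e_2 = (-0.7384, -0.2369, -0.5896, 0.2259).
e_1·w_3 = (-0.5071)·(-1) + 0.6761·1 + 0.1690·(-3) + (-0.5071)·(-4) = 2.7045; e_2·w_3 = (-0.7384)·(-1) + (-0.2369)·1 + (-0.5896)·(-3) + 0.2259·(-4) = 1.3665.
u_3 = w_3 − 2.7045·e_1 − 1.3665·e_2 = (1.3804, -0.5048, -2.6514, -2.9373).
‖u_3‖ = 4.2212, so e_3 = (0.3270, -0.1196, -0.6281, -0.6958).
Qᵀb = (-1.3522, -2.8047, 0.3530).
Back-substitute: x_3 = 0.3530/4.2212 = 0.0836.
x_2 = (-2.8047 − 1.3665·0.0836)/5.1851 = -0.5630.
x_1 = (-1.3522 − 0.3381·(-0.5630) − 2.7045·0.0836)/5.9161 = -0.2346.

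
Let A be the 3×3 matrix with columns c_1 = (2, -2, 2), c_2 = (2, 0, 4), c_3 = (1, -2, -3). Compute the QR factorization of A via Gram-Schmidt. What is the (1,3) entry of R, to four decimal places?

r_{13} = 0.0000

q_1 = c_1/‖c_1‖ = (2, -2, 2)/3.4641 = (0.5774, -0.5774, 0.5774).
r_{13} = q_1·c_3 = 0.0000.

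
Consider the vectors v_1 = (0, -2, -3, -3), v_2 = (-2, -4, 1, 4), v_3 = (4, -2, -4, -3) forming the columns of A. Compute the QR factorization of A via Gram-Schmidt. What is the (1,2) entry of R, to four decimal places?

r_{12} = -1.4924

v_1 = (0, -2, -3, -3); ‖v_1‖ = 4.6904, so q_1 = (0.0000, -0.4264, -0.6396, -0.6396).
r_{12} = q_1·v_2 = -1.4924.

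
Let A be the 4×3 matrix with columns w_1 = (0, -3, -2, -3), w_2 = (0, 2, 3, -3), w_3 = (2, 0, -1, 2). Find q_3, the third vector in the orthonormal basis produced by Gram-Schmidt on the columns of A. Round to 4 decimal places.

q_3 = (0.9935, 0.0784, -0.0784, -0.0261)

w_1 = (0, -3, -2, -3); ‖w_1‖ = 4.6904, so q_1 = (0.0000, -0.6396, -0.4264, -0.6396).
q_1·w_2 = 0.0000·0 + (-0.6396)·2 + (-0.4264)·3 + (-0.6396)·(-3) = -0.6396.
u_2 = w_2 + 0.6396·q_1 = (0.0000, 1.5909, 2.7273, -3.4091).
‖u_2‖ = 4.6466, so q_2 = (0.0000, 0.3424, 0.5869, -0.7337).
q_1·w_3 = 0.0000·2 + (-0.6396)·0 + (-0.4264)·(-1) + (-0.6396)·2 = -0.8528; q_2·w_3 = 0.0000·2 + 0.3424·0 + 0.5869·(-1) + (-0.7337)·2 = -2.0543.
u_3 = w_3 + 0.8528·q_1 + 2.0543·q_2 = (2.0000, 0.1579, -0.1579, -0.0526).
‖u_3‖ = 2.0131, so q_3 = (0.9935, 0.0784, -0.0784, -0.0261).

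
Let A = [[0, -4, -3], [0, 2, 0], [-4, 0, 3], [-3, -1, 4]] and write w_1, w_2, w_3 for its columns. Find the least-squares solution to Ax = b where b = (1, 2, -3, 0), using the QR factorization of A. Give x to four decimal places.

x = (0.5430, -0.0979, 0.0534)

q_1 = w_1/‖w_1‖ = (0, 0, -4, -3)/5.0000 = (0.0000, 0.0000, -0.8000, -0.6000).
r_{12} = q_1·w_2 = 0.6000.
u_2 = w_2 − 0.6000·q_1 = (-4.0000, 2.0000, 0.4800, -0.6400).
‖u_2‖ = 4.5431, so q_2 = (-0.8805, 0.4402, 0.1057, -0.1409).
r_{13} = q_1·w_3 = -4.8000; r_{23} = q_2·w_3 = 2.3948.
u_3 = w_3 + 4.8000·q_1 − 2.3948·q_2 = (-0.8915, -1.0543, -1.0930, 1.4574).
‖u_3‖ = 2.2858, so q_3 = (-0.3900, -0.4612, -0.4782, 0.6376).
Qᵀb = (2.4000, -0.3170, 0.1221).
Back-substitute: x_3 = 0.1221/2.2858 = 0.0534.
x_2 = (-0.3170 − 2.3948·0.0534)/4.5431 = -0.0979.
x_1 = (2.4000 − 0.6000·(-0.0979) + 4.8000·0.0534)/5.0000 = 0.5430.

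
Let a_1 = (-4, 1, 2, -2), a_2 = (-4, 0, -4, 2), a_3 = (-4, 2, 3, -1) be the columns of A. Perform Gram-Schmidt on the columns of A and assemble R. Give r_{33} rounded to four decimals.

r_{33} = 1.6817

a_1 = (-4, 1, 2, -2); ‖a_1‖ = 5.0000, so q_1 = (-0.8000, 0.2000, 0.4000, -0.4000).
q_1·a_2 = (-0.8000)·(-4) + 0.2000·0 + 0.4000·(-4) + (-0.4000)·2 = 0.8000.
u_2 = a_2 − 0.8000·q_1 = (-3.3600, -0.1600, -4.3200, 2.3200).
‖u_2‖ = 5.9464, so q_2 = (-0.5650, -0.0269, -0.7265, 0.3902).
q_1·a_3 = (-0.8000)·(-4) + 0.2000·2 + 0.4000·3 + (-0.4000)·(-1) = 5.2000; q_2·a_3 = (-0.5650)·(-4) + (-0.0269)·2 + (-0.7265)·3 + 0.3902·(-1) = -0.3632.
u_3 = a_3 − 5.2000·q_1 + 0.3632·q_2 = (-0.0452, 0.9502, 0.6561, 1.2217).
r_{33} = ‖u_3‖ = 1.6817.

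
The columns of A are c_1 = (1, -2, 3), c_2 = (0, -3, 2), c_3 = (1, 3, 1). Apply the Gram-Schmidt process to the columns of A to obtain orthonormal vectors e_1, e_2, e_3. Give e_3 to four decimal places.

e_3 = (-0.8111, 0.3244, 0.4867)

c_1 = (1, -2, 3); ‖c_1‖ = 3.7417, so e_1 = (0.2673, -0.5345, 0.8018).
e_1·c_2 = 0.2673·0 + (-0.5345)·(-3) + 0.8018·2 = 3.2071.
u_2 = c_2 − 3.2071·e_1 = (-0.8571, -1.2857, -0.5714).
‖u_2‖ = 1.6475, so e_2 = (-0.5203, -0.7804, -0.3468).
e_1·c_3 = 0.2673·1 + (-0.5345)·3 + 0.8018·1 = -0.5345; e_2·c_3 = (-0.5203)·1 + (-0.7804)·3 + (-0.3468)·1 = -3.2083.
u_3 = c_3 + 0.5345·e_1 + 3.2083·e_2 = (-0.5263, 0.2105, 0.3158).
‖u_3‖ = 0.6489, so e_3 = (-0.8111, 0.3244, 0.4867).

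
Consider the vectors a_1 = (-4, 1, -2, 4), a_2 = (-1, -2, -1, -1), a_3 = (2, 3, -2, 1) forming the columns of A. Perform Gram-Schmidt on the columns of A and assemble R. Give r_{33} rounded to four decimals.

r_{33} = 3.2797

a_1 = (-4, 1, -2, 4); ‖a_1‖ = 6.0828, so q_1 = (-0.6576, 0.1644, -0.3288, 0.6576).
q_1·a_2 = (-0.6576)·(-1) + 0.1644·(-2) + (-0.3288)·(-1) + 0.6576·(-1) = 0.0000.
u_2 = a_2 + 0.0000·q_1 = (-1.0000, -2.0000, -1.0000, -1.0000).
‖u_2‖ = 2.6458, so q_2 = (-0.3780, -0.7559, -0.3780, -0.3780).
q_1·a_3 = (-0.6576)·2 + 0.1644·3 + (-0.3288)·(-2) + 0.6576·1 = 0.4932; q_2·a_3 = (-0.3780)·2 + (-0.7559)·3 + (-0.3780)·(-2) + (-0.3780)·1 = -2.6458.
u_3 = a_3 − 0.4932·q_1 + 2.6458·q_2 = (1.3243, 0.9189, -2.8378, -0.3243).
r_{33} = ‖u_3‖ = 3.2797.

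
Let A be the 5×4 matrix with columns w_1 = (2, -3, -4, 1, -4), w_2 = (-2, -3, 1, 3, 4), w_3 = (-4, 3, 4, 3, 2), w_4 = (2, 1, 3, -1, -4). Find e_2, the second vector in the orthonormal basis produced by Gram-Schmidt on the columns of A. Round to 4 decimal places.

w_1 = (2, -3, -4, 1, -4); ‖w_1‖ = 6.7823, so e_1 = (0.2949, -0.4423, -0.5898, 0.1474, -0.5898).
e_1·w_2 = 0.2949·(-2) + (-0.4423)·(-3) + (-0.5898)·1 + 0.1474·3 + (-0.5898)·4 = -1.7693.
u_2 = w_2 + 1.7693·e_1 = (-1.4783, -3.7826, -0.0435, 3.2609, 2.9565).
‖u_2‖ = 5.9891, so e_2 = (-0.2468, -0.6316, -0.0073, 0.5445, 0.4936).

e_2 = (-0.2468, -0.6316, -0.0073, 0.5445, 0.4936)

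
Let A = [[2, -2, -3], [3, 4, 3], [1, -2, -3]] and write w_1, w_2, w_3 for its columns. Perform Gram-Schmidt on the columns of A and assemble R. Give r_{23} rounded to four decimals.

r_{23} = 5.1846

w_1 = (2, 3, 1); ‖w_1‖ = 3.7417, so e_1 = (0.5345, 0.8018, 0.2673).
e_1·w_2 = 0.5345·(-2) + 0.8018·4 + 0.2673·(-2) = 1.6036.
u_2 = w_2 − 1.6036·e_1 = (-2.8571, 2.7143, -2.4286).
‖u_2‖ = 4.6291, so e_2 = (-0.6172, 0.5864, -0.5246).
r_{23} = e_2·w_3 = 5.1846.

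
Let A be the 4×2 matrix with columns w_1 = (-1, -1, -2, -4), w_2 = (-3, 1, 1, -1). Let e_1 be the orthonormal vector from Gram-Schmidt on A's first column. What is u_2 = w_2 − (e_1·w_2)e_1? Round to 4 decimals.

u_2 = (-2.8182, 1.1818, 1.3636, -0.2727)

w_1 = (-1, -1, -2, -4); ‖w_1‖ = 4.6904, so e_1 = (-0.2132, -0.2132, -0.4264, -0.8528).
e_1·w_2 = (-0.2132)·(-3) + (-0.2132)·1 + (-0.4264)·1 + (-0.8528)·(-1) = 0.8528.
u_2 = w_2 − 0.8528·e_1 = (-2.8182, 1.1818, 1.3636, -0.2727).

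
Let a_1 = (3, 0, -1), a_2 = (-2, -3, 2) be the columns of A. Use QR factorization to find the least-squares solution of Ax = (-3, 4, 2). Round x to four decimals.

a_1 = (3, 0, -1); ‖a_1‖ = 3.1623, so q_1 = (0.9487, 0.0000, -0.3162).
q_1·a_2 = 0.9487·(-2) + 0.0000·(-3) + (-0.3162)·2 = -2.5298.
u_2 = a_2 + 2.5298·q_1 = (0.4000, -3.0000, 1.2000).
‖u_2‖ = 3.2558, so q_2 = (0.1229, -0.9214, 0.3686).
Qᵀb = (-3.4785, -3.3172).
Back-substitute: x_2 = -3.3172/3.2558 = -1.0189.
x_1 = (-3.4785 + 2.5298·(-1.0189))/3.1623 = -1.9151.

x = (-1.9151, -1.0189)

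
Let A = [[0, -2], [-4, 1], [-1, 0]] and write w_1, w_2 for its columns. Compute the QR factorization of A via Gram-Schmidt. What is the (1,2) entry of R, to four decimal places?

r_{12} = -0.9701

w_1 = (0, -4, -1); ‖w_1‖ = 4.1231, so q_1 = (0.0000, -0.9701, -0.2425).
r_{12} = q_1·w_2 = -0.9701.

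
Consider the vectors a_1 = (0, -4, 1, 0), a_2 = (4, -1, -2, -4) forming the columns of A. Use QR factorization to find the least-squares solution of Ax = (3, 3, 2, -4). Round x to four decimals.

a_1 = (0, -4, 1, 0); ‖a_1‖ = 4.1231, so e_1 = (0.0000, -0.9701, 0.2425, 0.0000).
e_1·a_2 = 0.0000·4 + (-0.9701)·(-1) + 0.2425·(-2) + 0.0000·(-4) = 0.4851.
u_2 = a_2 − 0.4851·e_1 = (4.0000, -0.5294, -2.1176, -4.0000).
‖u_2‖ = 6.0634, so e_2 = (0.6597, -0.0873, -0.3493, -0.6597).
Qᵀb = (-2.4254, 3.6574).
Back-substitute: x_2 = 3.6574/6.0634 = 0.6032.
x_1 = (-2.4254 − 0.4851·0.6032)/4.1231 = -0.6592.

x = (-0.6592, 0.6032)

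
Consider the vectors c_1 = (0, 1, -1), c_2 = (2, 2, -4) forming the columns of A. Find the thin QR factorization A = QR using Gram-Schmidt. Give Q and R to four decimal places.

Q = [[0.0000, 0.8165], [0.7071, -0.4082], [-0.7071, -0.4082]], R = [[1.4142, 4.2426], [0.0000, 2.4495]]

c_1 = (0, 1, -1); ‖c_1‖ = 1.4142, so q_1 = (0.0000, 0.7071, -0.7071).
q_1·c_2 = 0.0000·2 + 0.7071·2 + (-0.7071)·(-4) = 4.2426.
u_2 = c_2 − 4.2426·q_1 = (2.0000, -1.0000, -1.0000).
‖u_2‖ = 2.4495, so q_2 = (0.8165, -0.4082, -0.4082).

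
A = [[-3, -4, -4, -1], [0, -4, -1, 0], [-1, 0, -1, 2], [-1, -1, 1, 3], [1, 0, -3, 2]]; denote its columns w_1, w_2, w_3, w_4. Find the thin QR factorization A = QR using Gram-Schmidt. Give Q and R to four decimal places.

Q = [[-0.8660, -0.1724, -0.3382, -0.2567], [0.0000, -0.9197, 0.2337, 0.0703], [-0.2887, 0.2491, -0.1907, 0.4438], [-0.2887, 0.0192, 0.4179, 0.7458], [0.2887, -0.2491, -0.7874, 0.4195]], R = [[3.4641, 3.7528, 2.5981, 0.0000], [0.0000, 4.3493, 2.1268, 0.2299], [0.0000, 0.0000, 4.0898, -0.3641], [0.0000, 0.0000, 0.0000, 4.2207]]

e_1 = w_1/‖w_1‖ = (-3, 0, -1, -1, 1)/3.4641 = (-0.8660, 0.0000, -0.2887, -0.2887, 0.2887).
r_{12} = e_1·w_2 = 3.7528.
u_2 = w_2 − 3.7528·e_1 = (-0.7500, -4.0000, 1.0833, 0.0833, -1.0833).
‖u_2‖ = 4.3493, so e_2 = (-0.1724, -0.9197, 0.2491, 0.0192, -0.2491).
r_{13} = e_1·w_3 = 2.5981; r_{23} = e_2·w_3 = 2.1268.
u_3 = w_3 − 2.5981·e_1 − 2.1268·e_2 = (-1.3833, 0.9559, -0.7797, 1.7093, -3.2203).
‖u_3‖ = 4.0898, so e_3 = (-0.3382, 0.2337, -0.1907, 0.4179, -0.7874).
r_{14} = e_1·w_4 = 0.0000; r_{24} = e_2·w_4 = 0.2299; r_{34} = e_3·w_4 = -0.3641.
u_4 = w_4 + 0.0000·e_1 − 0.2299·e_2 + 0.3641·e_3 = (-1.0835, 0.2965, 1.8733, 3.1477, 1.7706).
‖u_4‖ = 4.2207, so e_4 = (-0.2567, 0.0703, 0.4438, 0.7458, 0.4195).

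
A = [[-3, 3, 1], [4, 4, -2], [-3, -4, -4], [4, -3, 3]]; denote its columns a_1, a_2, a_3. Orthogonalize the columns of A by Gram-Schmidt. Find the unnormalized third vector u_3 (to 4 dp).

q_1 = a_1/‖a_1‖ = (-3, 4, -3, 4)/7.0711 = (-0.4243, 0.5657, -0.4243, 0.5657).
r_{12} = q_1·a_2 = 0.9899.
u_2 = a_2 − 0.9899·q_1 = (3.4200, 3.4400, -3.5800, -3.5600).
‖u_2‖ = 7.0014, so q_2 = (0.4885, 0.4913, -0.5113, -0.5085).
r_{13} = q_1·a_3 = 1.8385; r_{23} = q_2·a_3 = 0.0257.
u_3 = a_3 − 1.8385·q_1 − 0.0257·q_2 = (1.7674, -3.0526, -3.2069, 1.9731).

u_3 = (1.7674, -3.0526, -3.2069, 1.9731)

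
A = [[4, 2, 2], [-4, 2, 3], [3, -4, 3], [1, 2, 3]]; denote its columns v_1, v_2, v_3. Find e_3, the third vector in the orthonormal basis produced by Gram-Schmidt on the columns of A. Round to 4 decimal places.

v_1 = (4, -4, 3, 1); ‖v_1‖ = 6.4807, so e_1 = (0.6172, -0.6172, 0.4629, 0.1543).
e_1·v_2 = 0.6172·2 + (-0.6172)·2 + 0.4629·(-4) + 0.1543·2 = -1.5430.
u_2 = v_2 + 1.5430·e_1 = (2.9524, 1.0476, -3.2857, 2.2381).
‖u_2‖ = 5.0615, so e_2 = (0.5833, 0.2070, -0.6492, 0.4422).
e_1·v_3 = 0.6172·2 + (-0.6172)·3 + 0.4629·3 + 0.1543·3 = 1.2344; e_2·v_3 = 0.5833·2 + 0.2070·3 + (-0.6492)·3 + 0.4422·3 = 1.1666.
u_3 = v_3 − 1.2344·e_1 − 1.1666·e_2 = (0.5576, 3.5204, 3.1859, 2.2937).
‖u_3‖ = 5.3024, so e_3 = (0.1052, 0.6639, 0.6008, 0.4326).

e_3 = (0.1052, 0.6639, 0.6008, 0.4326)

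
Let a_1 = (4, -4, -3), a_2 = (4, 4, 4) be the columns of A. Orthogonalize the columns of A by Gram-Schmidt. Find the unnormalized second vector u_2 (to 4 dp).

a_1 = (4, -4, -3); ‖a_1‖ = 6.4031, so q_1 = (0.6247, -0.6247, -0.4685).
q_1·a_2 = 0.6247·4 + (-0.6247)·4 + (-0.4685)·4 = -1.8741.
u_2 = a_2 + 1.8741·q_1 = (5.1707, 2.8293, 3.1220).

u_2 = (5.1707, 2.8293, 3.1220)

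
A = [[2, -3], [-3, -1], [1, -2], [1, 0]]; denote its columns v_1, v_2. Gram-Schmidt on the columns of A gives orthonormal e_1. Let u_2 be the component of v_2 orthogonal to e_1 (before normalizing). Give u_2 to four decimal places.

u_2 = (-2.3333, -2.0000, -1.6667, 0.3333)

v_1 = (2, -3, 1, 1); ‖v_1‖ = 3.8730, so e_1 = (0.5164, -0.7746, 0.2582, 0.2582).
e_1·v_2 = 0.5164·(-3) + (-0.7746)·(-1) + 0.2582·(-2) + 0.2582·0 = -1.2910.
u_2 = v_2 + 1.2910·e_1 = (-2.3333, -2.0000, -1.6667, 0.3333).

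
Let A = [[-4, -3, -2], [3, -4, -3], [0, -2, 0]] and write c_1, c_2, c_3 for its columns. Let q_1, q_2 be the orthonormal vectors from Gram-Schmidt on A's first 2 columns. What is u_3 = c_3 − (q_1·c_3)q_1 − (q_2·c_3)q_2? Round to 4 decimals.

u_3 = (-0.2979, -0.3972, 1.2414)

c_1 = (-4, 3, 0); ‖c_1‖ = 5.0000, so q_1 = (-0.8000, 0.6000, 0.0000).
q_1·c_2 = (-0.8000)·(-3) + 0.6000·(-4) + 0.0000·(-2) = 0.0000.
u_2 = c_2 − 0.0000·q_1 = (-3.0000, -4.0000, -2.0000).
‖u_2‖ = 5.3852, so q_2 = (-0.5571, -0.7428, -0.3714).
q_1·c_3 = (-0.8000)·(-2) + 0.6000·(-3) + 0.0000·0 = -0.2000; q_2·c_3 = (-0.5571)·(-2) + (-0.7428)·(-3) + (-0.3714)·0 = 3.3425.
u_3 = c_3 + 0.2000·q_1 − 3.3425·q_2 = (-0.2979, -0.3972, 1.2414).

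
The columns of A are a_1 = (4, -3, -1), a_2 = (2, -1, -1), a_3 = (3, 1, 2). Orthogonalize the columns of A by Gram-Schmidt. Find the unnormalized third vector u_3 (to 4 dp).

u_3 = (2.0000, 2.0000, 2.0000)

a_1 = (4, -3, -1); ‖a_1‖ = 5.0990, so q_1 = (0.7845, -0.5883, -0.1961).
q_1·a_2 = 0.7845·2 + (-0.5883)·(-1) + (-0.1961)·(-1) = 2.3534.
u_2 = a_2 − 2.3534·q_1 = (0.1538, 0.3846, -0.5385).
‖u_2‖ = 0.6794, so q_2 = (0.2265, 0.5661, -0.7926).
q_1·a_3 = 0.7845·3 + (-0.5883)·1 + (-0.1961)·2 = 1.3728; q_2·a_3 = 0.2265·3 + 0.5661·1 + (-0.7926)·2 = -0.3397.
u_3 = a_3 − 1.3728·q_1 + 0.3397·q_2 = (2.0000, 2.0000, 2.0000).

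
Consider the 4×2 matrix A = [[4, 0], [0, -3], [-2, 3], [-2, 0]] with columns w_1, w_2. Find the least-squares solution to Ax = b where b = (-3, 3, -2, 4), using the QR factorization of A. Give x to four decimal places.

x = (-0.9545, -1.1515)

e_1 = w_1/‖w_1‖ = (4, 0, -2, -2)/4.8990 = (0.8165, 0.0000, -0.4082, -0.4082).
r_{12} = e_1·w_2 = -1.2247.
u_2 = w_2 + 1.2247·e_1 = (1.0000, -3.0000, 2.5000, -0.5000).
‖u_2‖ = 4.0620, so e_2 = (0.2462, -0.7385, 0.6155, -0.1231).
Qᵀb = (-3.2660, -4.6775).
Back-substitute: x_2 = -4.6775/4.0620 = -1.1515.
x_1 = (-3.2660 + 1.2247·(-1.1515))/4.8990 = -0.9545.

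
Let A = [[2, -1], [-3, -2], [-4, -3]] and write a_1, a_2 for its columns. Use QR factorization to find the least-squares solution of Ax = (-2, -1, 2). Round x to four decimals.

a_1 = (2, -3, -4); ‖a_1‖ = 5.3852, so q_1 = (0.3714, -0.5571, -0.7428).
q_1·a_2 = 0.3714·(-1) + (-0.5571)·(-2) + (-0.7428)·(-3) = 2.9711.
u_2 = a_2 − 2.9711·q_1 = (-2.1034, -0.3448, -0.7931).
‖u_2‖ = 2.2743, so q_2 = (-0.9249, -0.1516, -0.3487).
Qᵀb = (-1.6713, 1.3039).
Back-substitute: x_2 = 1.3039/2.2743 = 0.5733.
x_1 = (-1.6713 − 2.9711·0.5733)/5.3852 = -0.6267.

x = (-0.6267, 0.5733)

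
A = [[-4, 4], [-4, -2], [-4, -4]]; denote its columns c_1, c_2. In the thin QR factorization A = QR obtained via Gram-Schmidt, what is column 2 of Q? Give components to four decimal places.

q_2 = (0.7926, -0.2265, -0.5661)

q_1 = c_1/‖c_1‖ = (-4, -4, -4)/6.9282 = (-0.5774, -0.5774, -0.5774).
r_{12} = q_1·c_2 = 1.1547.
u_2 = c_2 − 1.1547·q_1 = (4.6667, -1.3333, -3.3333).
‖u_2‖ = 5.8878, so q_2 = (0.7926, -0.2265, -0.5661).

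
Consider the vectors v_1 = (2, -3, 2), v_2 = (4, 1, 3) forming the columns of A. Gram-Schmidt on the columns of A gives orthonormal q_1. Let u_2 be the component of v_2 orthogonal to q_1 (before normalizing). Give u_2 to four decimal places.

u_2 = (2.7059, 2.9412, 1.7059)

v_1 = (2, -3, 2); ‖v_1‖ = 4.1231, so q_1 = (0.4851, -0.7276, 0.4851).
q_1·v_2 = 0.4851·4 + (-0.7276)·1 + 0.4851·3 = 2.6679.
u_2 = v_2 − 2.6679·q_1 = (2.7059, 2.9412, 1.7059).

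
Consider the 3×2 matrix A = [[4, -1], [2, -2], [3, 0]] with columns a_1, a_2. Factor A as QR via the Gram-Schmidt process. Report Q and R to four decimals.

a_1 = (4, 2, 3); ‖a_1‖ = 5.3852, so q_1 = (0.7428, 0.3714, 0.5571).
q_1·a_2 = 0.7428·(-1) + 0.3714·(-2) + 0.5571·0 = -1.4856.
u_2 = a_2 + 1.4856·q_1 = (0.1034, -1.4483, 0.8276).
‖u_2‖ = 1.6713, so q_2 = (0.0619, -0.8666, 0.4952).

Q = [[0.7428, 0.0619], [0.3714, -0.8666], [0.5571, 0.4952]], R = [[5.3852, -1.4856], [0.0000, 1.6713]]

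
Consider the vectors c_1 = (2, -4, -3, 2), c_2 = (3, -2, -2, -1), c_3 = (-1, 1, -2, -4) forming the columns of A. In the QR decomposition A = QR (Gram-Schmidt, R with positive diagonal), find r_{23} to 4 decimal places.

r_{23} = 2.5743

c_1 = (2, -4, -3, 2); ‖c_1‖ = 5.7446, so e_1 = (0.3482, -0.6963, -0.5222, 0.3482).
e_1·c_2 = 0.3482·3 + (-0.6963)·(-2) + (-0.5222)·(-2) + 0.3482·(-1) = 3.1334.
u_2 = c_2 − 3.1334·e_1 = (1.9091, 0.1818, -0.3636, -2.0909).
‖u_2‖ = 2.8604, so e_2 = (0.6674, 0.0636, -0.1271, -0.7310).
r_{23} = e_2·c_3 = 2.5743.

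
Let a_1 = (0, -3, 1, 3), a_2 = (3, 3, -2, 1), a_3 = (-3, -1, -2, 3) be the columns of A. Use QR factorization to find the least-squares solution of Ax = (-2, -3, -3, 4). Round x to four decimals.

e_1 = a_1/‖a_1‖ = (0, -3, 1, 3)/4.3589 = (0.0000, -0.6882, 0.2294, 0.6882).
r_{12} = e_1·a_2 = -1.8353.
u_2 = a_2 + 1.8353·e_1 = (3.0000, 1.7368, -1.5789, 2.2632).
‖u_2‖ = 4.4308, so e_2 = (0.6771, 0.3920, -0.3564, 0.5108).
r_{13} = e_1·a_3 = 2.2942; r_{23} = e_2·a_3 = -0.1782.
u_3 = a_3 − 2.2942·e_1 + 0.1782·e_2 = (-2.8794, 0.6488, -2.5898, 1.5121).
‖u_3‖ = 4.2077, so e_3 = (-0.6843, 0.1542, -0.6155, 0.3594).
Qᵀb = (4.1295, 0.5821, 4.1899).
Back-substitute: x_3 = 4.1899/4.2077 = 0.9958.
x_2 = (0.5821 + 0.1782·0.9958)/4.4308 = 0.1714.
x_1 = (4.1295 + 1.8353·0.1714 − 2.2942·0.9958)/4.3589 = 0.4955.

x = (0.4955, 0.1714, 0.9958)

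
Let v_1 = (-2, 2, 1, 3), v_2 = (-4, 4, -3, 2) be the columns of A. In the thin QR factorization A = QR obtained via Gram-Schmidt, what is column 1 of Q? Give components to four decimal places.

v_1 = (-2, 2, 1, 3); ‖v_1‖ = 4.2426, so q_1 = (-0.4714, 0.4714, 0.2357, 0.7071).

q_1 = (-0.4714, 0.4714, 0.2357, 0.7071)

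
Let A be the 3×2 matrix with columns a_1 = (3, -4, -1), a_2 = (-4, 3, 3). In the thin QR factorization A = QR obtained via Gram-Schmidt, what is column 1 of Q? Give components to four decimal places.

q_1 = (0.5883, -0.7845, -0.1961)

a_1 = (3, -4, -1); ‖a_1‖ = 5.0990, so q_1 = (0.5883, -0.7845, -0.1961).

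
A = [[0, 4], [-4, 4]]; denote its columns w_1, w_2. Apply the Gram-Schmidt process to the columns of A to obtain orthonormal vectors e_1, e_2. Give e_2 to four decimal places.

e_1 = w_1/‖w_1‖ = (0, -4)/4.0000 = (0.0000, -1.0000).
r_{12} = e_1·w_2 = -4.0000.
u_2 = w_2 + 4.0000·e_1 = (4.0000, 0.0000).
‖u_2‖ = 4.0000, so e_2 = (1.0000, 0.0000).

e_2 = (1.0000, 0.0000)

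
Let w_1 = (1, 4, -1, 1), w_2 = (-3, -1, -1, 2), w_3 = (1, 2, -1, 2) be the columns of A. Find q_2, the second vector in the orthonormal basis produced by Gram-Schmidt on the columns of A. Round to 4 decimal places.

q_1 = w_1/‖w_1‖ = (1, 4, -1, 1)/4.3589 = (0.2294, 0.9177, -0.2294, 0.2294).
r_{12} = q_1·w_2 = -0.9177.
u_2 = w_2 + 0.9177·q_1 = (-2.7895, -0.1579, -1.2105, 2.2105).
‖u_2‖ = 3.7627, so q_2 = (-0.7413, -0.0420, -0.3217, 0.5875).

q_2 = (-0.7413, -0.0420, -0.3217, 0.5875)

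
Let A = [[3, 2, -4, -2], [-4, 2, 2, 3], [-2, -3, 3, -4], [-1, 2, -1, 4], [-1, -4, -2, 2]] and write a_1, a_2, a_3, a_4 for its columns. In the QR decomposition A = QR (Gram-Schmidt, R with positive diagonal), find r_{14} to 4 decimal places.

a_1 = (3, -4, -2, -1, -1); ‖a_1‖ = 5.5678, so q_1 = (0.5388, -0.7184, -0.3592, -0.1796, -0.1796).
r_{14} = q_1·a_4 = -2.8737.

r_{14} = -2.8737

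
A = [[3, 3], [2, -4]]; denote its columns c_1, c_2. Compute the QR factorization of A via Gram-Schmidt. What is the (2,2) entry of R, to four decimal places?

c_1 = (3, 2); ‖c_1‖ = 3.6056, so e_1 = (0.8321, 0.5547).
e_1·c_2 = 0.8321·3 + 0.5547·(-4) = 0.2774.
u_2 = c_2 − 0.2774·e_1 = (2.7692, -4.1538).
r_{22} = ‖u_2‖ = 4.9923.

r_{22} = 4.9923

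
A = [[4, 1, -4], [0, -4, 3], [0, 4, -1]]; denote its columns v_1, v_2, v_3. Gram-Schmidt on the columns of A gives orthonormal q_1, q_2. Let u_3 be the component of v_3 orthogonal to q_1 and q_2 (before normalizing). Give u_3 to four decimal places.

v_1 = (4, 0, 0); ‖v_1‖ = 4.0000, so q_1 = (1.0000, 0.0000, 0.0000).
q_1·v_2 = 1.0000·1 + 0.0000·(-4) + 0.0000·4 = 1.0000.
u_2 = v_2 − 1.0000·q_1 = (0.0000, -4.0000, 4.0000).
‖u_2‖ = 5.6569, so q_2 = (0.0000, -0.7071, 0.7071).
q_1·v_3 = 1.0000·(-4) + 0.0000·3 + 0.0000·(-1) = -4.0000; q_2·v_3 = 0.0000·(-4) + (-0.7071)·3 + 0.7071·(-1) = -2.8284.
u_3 = v_3 + 4.0000·q_1 + 2.8284·q_2 = (0.0000, 1.0000, 1.0000).

u_3 = (0.0000, 1.0000, 1.0000)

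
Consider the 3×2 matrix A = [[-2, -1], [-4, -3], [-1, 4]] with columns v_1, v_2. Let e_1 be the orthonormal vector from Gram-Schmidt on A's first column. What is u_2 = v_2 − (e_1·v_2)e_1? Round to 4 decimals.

u_2 = (-0.0476, -1.0952, 4.4762)

v_1 = (-2, -4, -1); ‖v_1‖ = 4.5826, so e_1 = (-0.4364, -0.8729, -0.2182).
e_1·v_2 = (-0.4364)·(-1) + (-0.8729)·(-3) + (-0.2182)·4 = 2.1822.
u_2 = v_2 − 2.1822·e_1 = (-0.0476, -1.0952, 4.4762).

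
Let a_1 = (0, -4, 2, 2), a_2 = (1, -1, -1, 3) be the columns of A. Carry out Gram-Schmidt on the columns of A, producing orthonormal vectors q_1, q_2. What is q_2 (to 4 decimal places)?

q_2 = (0.3273, 0.1091, -0.5455, 0.7638)

a_1 = (0, -4, 2, 2); ‖a_1‖ = 4.8990, so q_1 = (0.0000, -0.8165, 0.4082, 0.4082).
q_1·a_2 = 0.0000·1 + (-0.8165)·(-1) + 0.4082·(-1) + 0.4082·3 = 1.6330.
u_2 = a_2 − 1.6330·q_1 = (1.0000, 0.3333, -1.6667, 2.3333).
‖u_2‖ = 3.0551, so q_2 = (0.3273, 0.1091, -0.5455, 0.7638).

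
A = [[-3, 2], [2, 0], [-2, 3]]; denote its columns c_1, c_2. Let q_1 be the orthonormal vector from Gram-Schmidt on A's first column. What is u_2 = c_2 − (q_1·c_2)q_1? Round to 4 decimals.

u_2 = (-0.1176, 1.4118, 1.5882)

q_1 = c_1/‖c_1‖ = (-3, 2, -2)/4.1231 = (-0.7276, 0.4851, -0.4851).
r_{12} = q_1·c_2 = -2.9104.
u_2 = c_2 + 2.9104·q_1 = (-0.1176, 1.4118, 1.5882).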